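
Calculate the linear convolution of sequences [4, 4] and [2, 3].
y[0] = 4×2 = 8; y[1] = 4×3 + 4×2 = 20; y[2] = 4×3 = 12

[8, 20, 12]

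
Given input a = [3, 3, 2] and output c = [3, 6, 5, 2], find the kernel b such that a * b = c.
Output length 4 = len(a) + len(b) - 1 ⇒ len(b) = 2. Solve b forward using b[k] = (c[k] - Σ_{i≥1} a[i]·b[k-i]) / a[0]: b[0] = c[0] / a[0] = 3 / 3 = 1; b[1] = (c[1] - 3×1) / a[0] = (6 - 3×1) / 3 = 1. So b = [1, 1]. Forward-check [3, 3, 2] * [1, 1]: c[0] = 3×1 = 3; c[1] = 3×1 + 3×1 = 6; c[2] = 3×1 + 2×1 = 5; c[3] = 2×1 = 2 → [3, 6, 5, 2] ✓

[1, 1]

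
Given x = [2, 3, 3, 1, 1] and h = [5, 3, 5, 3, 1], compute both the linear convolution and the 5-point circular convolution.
Linear: y_lin[0] = 2×5 = 10; y_lin[1] = 2×3 + 3×5 = 21; y_lin[2] = 2×5 + 3×3 + 3×5 = 34; y_lin[3] = 2×3 + 3×5 + 3×3 + 1×5 = 35; y_lin[4] = 2×1 + 3×3 + 3×5 + 1×3 + 1×5 = 34; y_lin[5] = 3×1 + 3×3 + 1×5 + 1×3 = 20; y_lin[6] = 3×1 + 1×3 + 1×5 = 11; y_lin[7] = 1×1 + 1×3 = 4; y_lin[8] = 1×1 = 1 → [10, 21, 34, 35, 34, 20, 11, 4, 1]. Circular (length 5): y[0] = 2×5 + 3×1 + 3×3 + 1×5 + 1×3 = 30; y[1] = 2×3 + 3×5 + 3×1 + 1×3 + 1×5 = 32; y[2] = 2×5 + 3×3 + 3×5 + 1×1 + 1×3 = 38; y[3] = 2×3 + 3×5 + 3×3 + 1×5 + 1×1 = 36; y[4] = 2×1 + 3×3 + 3×5 + 1×3 + 1×5 = 34 → [30, 32, 38, 36, 34]

Linear: [10, 21, 34, 35, 34, 20, 11, 4, 1], Circular: [30, 32, 38, 36, 34]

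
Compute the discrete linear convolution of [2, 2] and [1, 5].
y[0] = 2×1 = 2; y[1] = 2×5 + 2×1 = 12; y[2] = 2×5 = 10

[2, 12, 10]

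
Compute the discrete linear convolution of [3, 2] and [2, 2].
y[0] = 3×2 = 6; y[1] = 3×2 + 2×2 = 10; y[2] = 2×2 = 4

[6, 10, 4]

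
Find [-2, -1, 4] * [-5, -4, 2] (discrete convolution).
y[0] = -2×-5 = 10; y[1] = -2×-4 + -1×-5 = 13; y[2] = -2×2 + -1×-4 + 4×-5 = -20; y[3] = -1×2 + 4×-4 = -18; y[4] = 4×2 = 8

[10, 13, -20, -18, 8]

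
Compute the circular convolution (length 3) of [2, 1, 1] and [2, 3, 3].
Use y[k] = Σ_j u[j]·v[(k-j) mod 3]. y[0] = 2×2 + 1×3 + 1×3 = 10; y[1] = 2×3 + 1×2 + 1×3 = 11; y[2] = 2×3 + 1×3 + 1×2 = 11. Result: [10, 11, 11]

[10, 11, 11]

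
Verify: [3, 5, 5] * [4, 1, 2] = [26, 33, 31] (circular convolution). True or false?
Recompute circular convolution of [3, 5, 5] and [4, 1, 2]: y[0] = 3×4 + 5×2 + 5×1 = 27; y[1] = 3×1 + 5×4 + 5×2 = 33; y[2] = 3×2 + 5×1 + 5×4 = 31 → [27, 33, 31]. Compare to given [26, 33, 31]: they differ at index 0: given 26, correct 27, so answer: No

No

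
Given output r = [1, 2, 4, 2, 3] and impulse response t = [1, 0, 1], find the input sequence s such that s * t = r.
Deconvolve r=[1, 2, 4, 2, 3] by t=[1, 0, 1]. Since t[0]=1, solve forward: s[0] = r[0] / 1 = 1; s[1] = (r[1] - 1×0) / 1 = 2; s[2] = (r[2] - 2×0 - 1×1) / 1 = 3. So s = [1, 2, 3]. Check by forward convolution: r[0] = 1×1 = 1; r[1] = 1×0 + 2×1 = 2; r[2] = 1×1 + 2×0 + 3×1 = 4; r[3] = 2×1 + 3×0 = 2; r[4] = 3×1 = 3

[1, 2, 3]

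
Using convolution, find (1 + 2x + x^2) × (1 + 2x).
Ascending coefficients: a = [1, 2, 1], b = [1, 2]. c[0] = 1×1 = 1; c[1] = 1×2 + 2×1 = 4; c[2] = 2×2 + 1×1 = 5; c[3] = 1×2 = 2. Result coefficients: [1, 4, 5, 2] → 1 + 4x + 5x^2 + 2x^3

1 + 4x + 5x^2 + 2x^3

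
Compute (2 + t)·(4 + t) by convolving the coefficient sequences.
Ascending coefficients: a = [2, 1], b = [4, 1]. c[0] = 2×4 = 8; c[1] = 2×1 + 1×4 = 6; c[2] = 1×1 = 1. Result coefficients: [8, 6, 1] → 8 + 6t + t^2

8 + 6t + t^2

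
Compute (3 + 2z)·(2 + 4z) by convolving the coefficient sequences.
Ascending coefficients: a = [3, 2], b = [2, 4]. c[0] = 3×2 = 6; c[1] = 3×4 + 2×2 = 16; c[2] = 2×4 = 8. Result coefficients: [6, 16, 8] → 6 + 16z + 8z^2

6 + 16z + 8z^2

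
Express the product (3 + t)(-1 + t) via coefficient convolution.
Ascending coefficients: a = [3, 1], b = [-1, 1]. c[0] = 3×-1 = -3; c[1] = 3×1 + 1×-1 = 2; c[2] = 1×1 = 1. Result coefficients: [-3, 2, 1] → -3 + 2t + t^2

-3 + 2t + t^2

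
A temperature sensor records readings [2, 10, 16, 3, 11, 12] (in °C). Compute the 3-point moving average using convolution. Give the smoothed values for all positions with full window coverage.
3-point moving average kernel = [1, 1, 1]. Apply in 'valid' mode (full window coverage): avg[0] = (2 + 10 + 16) / 3 = 9.33; avg[1] = (10 + 16 + 3) / 3 = 9.67; avg[2] = (16 + 3 + 11) / 3 = 10.0; avg[3] = (3 + 11 + 12) / 3 = 8.67. Smoothed values: [9.33, 9.67, 10.0, 8.67]

[9.33, 9.67, 10.0, 8.67]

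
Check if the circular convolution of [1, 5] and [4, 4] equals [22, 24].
Recompute circular convolution of [1, 5] and [4, 4]: y[0] = 1×4 + 5×4 = 24; y[1] = 1×4 + 5×4 = 24 → [24, 24]. Compare to given [22, 24]: they differ at index 0: given 22, correct 24, so answer: No

No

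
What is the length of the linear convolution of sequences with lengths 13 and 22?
Linear/full convolution length: m + n - 1 = 13 + 22 - 1 = 34

34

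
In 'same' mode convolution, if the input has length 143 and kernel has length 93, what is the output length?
'Same' mode returns an output with the same length as the input: 143

143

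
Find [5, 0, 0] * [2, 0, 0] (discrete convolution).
y[0] = 5×2 = 10; y[1] = 5×0 + 0×2 = 0; y[2] = 5×0 + 0×0 + 0×2 = 0; y[3] = 0×0 + 0×0 = 0; y[4] = 0×0 = 0

[10, 0, 0, 0, 0]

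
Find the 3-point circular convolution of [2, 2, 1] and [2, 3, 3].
Use y[k] = Σ_j x[j]·h[(k-j) mod 3]. y[0] = 2×2 + 2×3 + 1×3 = 13; y[1] = 2×3 + 2×2 + 1×3 = 13; y[2] = 2×3 + 2×3 + 1×2 = 14. Result: [13, 13, 14]

[13, 13, 14]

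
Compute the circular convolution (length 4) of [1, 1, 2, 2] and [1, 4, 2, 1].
Use y[k] = Σ_j x[j]·h[(k-j) mod 4]. y[0] = 1×1 + 1×1 + 2×2 + 2×4 = 14; y[1] = 1×4 + 1×1 + 2×1 + 2×2 = 11; y[2] = 1×2 + 1×4 + 2×1 + 2×1 = 10; y[3] = 1×1 + 1×2 + 2×4 + 2×1 = 13. Result: [14, 11, 10, 13]

[14, 11, 10, 13]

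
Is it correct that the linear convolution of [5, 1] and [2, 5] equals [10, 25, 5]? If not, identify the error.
Recompute linear convolution of [5, 1] and [2, 5]: y[0] = 5×2 = 10; y[1] = 5×5 + 1×2 = 27; y[2] = 1×5 = 5 → [10, 27, 5]. Compare to given [10, 25, 5]: they differ at index 1: given 25, correct 27, so answer: No

No. Error at index 1: given 25, correct 27.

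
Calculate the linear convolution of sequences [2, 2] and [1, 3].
y[0] = 2×1 = 2; y[1] = 2×3 + 2×1 = 8; y[2] = 2×3 = 6

[2, 8, 6]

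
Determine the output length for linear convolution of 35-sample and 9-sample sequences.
Linear/full convolution length: m + n - 1 = 35 + 9 - 1 = 43

43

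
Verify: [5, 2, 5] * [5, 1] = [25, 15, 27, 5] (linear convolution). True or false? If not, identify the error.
Recompute linear convolution of [5, 2, 5] and [5, 1]: y[0] = 5×5 = 25; y[1] = 5×1 + 2×5 = 15; y[2] = 2×1 + 5×5 = 27; y[3] = 5×1 = 5 → [25, 15, 27, 5]. Given [25, 15, 27, 5] matches, so answer: Yes

Yes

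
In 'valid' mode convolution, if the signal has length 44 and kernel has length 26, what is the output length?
'Valid' mode counts only positions where the kernel fully overlaps the signal: m - n + 1 = 44 - 26 + 1 = 19

19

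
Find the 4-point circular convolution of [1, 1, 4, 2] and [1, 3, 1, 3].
Use y[k] = Σ_j u[j]·v[(k-j) mod 4]. y[0] = 1×1 + 1×3 + 4×1 + 2×3 = 14; y[1] = 1×3 + 1×1 + 4×3 + 2×1 = 18; y[2] = 1×1 + 1×3 + 4×1 + 2×3 = 14; y[3] = 1×3 + 1×1 + 4×3 + 2×1 = 18. Result: [14, 18, 14, 18]

[14, 18, 14, 18]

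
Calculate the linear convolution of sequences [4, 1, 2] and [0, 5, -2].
y[0] = 4×0 = 0; y[1] = 4×5 + 1×0 = 20; y[2] = 4×-2 + 1×5 + 2×0 = -3; y[3] = 1×-2 + 2×5 = 8; y[4] = 2×-2 = -4

[0, 20, -3, 8, -4]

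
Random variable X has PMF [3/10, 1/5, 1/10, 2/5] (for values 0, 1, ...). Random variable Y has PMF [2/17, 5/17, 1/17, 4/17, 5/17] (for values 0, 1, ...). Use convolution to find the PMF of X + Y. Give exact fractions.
P(X+Y=k) = Σ_i P(X=i)·P(Y=k-i) — a convolution of [3/10, 1/5, 1/10, 2/5] and [2/17, 5/17, 1/17, 4/17, 5/17]. P(X+Y=0) = (3/10)×(2/17) = 3/85; P(X+Y=1) = (3/10)×(5/17) + (1/5)×(2/17) = 3/34 + 2/85 = 19/170; P(X+Y=2) = (3/10)×(1/17) + (1/5)×(5/17) + (1/10)×(2/17) = 3/170 + 1/17 + 1/85 = 3/34; P(X+Y=3) = (3/10)×(4/17) + (1/5)×(1/17) + (1/10)×(5/17) + (2/5)×(2/17) = 6/85 + 1/85 + 1/34 + 4/85 = 27/170; P(X+Y=4) = (3/10)×(5/17) + (1/5)×(4/17) + (1/10)×(1/17) + (2/5)×(5/17) = 3/34 + 4/85 + 1/170 + 2/17 = 22/85; P(X+Y=5) = (1/5)×(5/17) + (1/10)×(4/17) + (2/5)×(1/17) = 1/17 + 2/85 + 2/85 = 9/85; P(X+Y=6) = (1/10)×(5/17) + (2/5)×(4/17) = 1/34 + 8/85 = 21/170; P(X+Y=7) = (2/5)×(5/17) = 2/17. PMF: [3/85, 19/170, 3/34, 27/170, 22/85, 9/85, 21/170, 2/17] (sums to 1 ✓)

[3/85, 19/170, 3/34, 27/170, 22/85, 9/85, 21/170, 2/17]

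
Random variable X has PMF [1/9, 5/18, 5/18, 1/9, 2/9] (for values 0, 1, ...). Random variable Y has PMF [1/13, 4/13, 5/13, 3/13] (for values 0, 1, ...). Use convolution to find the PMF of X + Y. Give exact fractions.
P(X+Y=k) = Σ_i P(X=i)·P(Y=k-i) — a convolution of [1/9, 5/18, 5/18, 1/9, 2/9] and [1/13, 4/13, 5/13, 3/13]. P(X+Y=0) = (1/9)×(1/13) = 1/117; P(X+Y=1) = (1/9)×(4/13) + (5/18)×(1/13) = 4/117 + 5/234 = 1/18; P(X+Y=2) = (1/9)×(5/13) + (5/18)×(4/13) + (5/18)×(1/13) = 5/117 + 10/117 + 5/234 = 35/234; P(X+Y=3) = (1/9)×(3/13) + (5/18)×(5/13) + (5/18)×(4/13) + (1/9)×(1/13) = 1/39 + 25/234 + 10/117 + 1/117 = 53/234; P(X+Y=4) = (5/18)×(3/13) + (5/18)×(5/13) + (1/9)×(4/13) + (2/9)×(1/13) = 5/78 + 25/234 + 4/117 + 2/117 = 2/9; P(X+Y=5) = (5/18)×(3/13) + (1/9)×(5/13) + (2/9)×(4/13) = 5/78 + 5/117 + 8/117 = 41/234; P(X+Y=6) = (1/9)×(3/13) + (2/9)×(5/13) = 1/39 + 10/117 = 1/9; P(X+Y=7) = (2/9)×(3/13) = 2/39. PMF: [1/117, 1/18, 35/234, 53/234, 2/9, 41/234, 1/9, 2/39] (sums to 1 ✓)

[1/117, 1/18, 35/234, 53/234, 2/9, 41/234, 1/9, 2/39]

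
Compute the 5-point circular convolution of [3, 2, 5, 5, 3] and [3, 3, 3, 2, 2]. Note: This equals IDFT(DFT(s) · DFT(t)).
Either evaluate y[k] = Σ_j s[j]·t[(k-j) mod 5] directly, or use IDFT(DFT(s) · DFT(t)). y[0] = 3×3 + 2×2 + 5×2 + 5×3 + 3×3 = 47; y[1] = 3×3 + 2×3 + 5×2 + 5×2 + 3×3 = 44; y[2] = 3×3 + 2×3 + 5×3 + 5×2 + 3×2 = 46; y[3] = 3×2 + 2×3 + 5×3 + 5×3 + 3×2 = 48; y[4] = 3×2 + 2×2 + 5×3 + 5×3 + 3×3 = 49. Result: [47, 44, 46, 48, 49]

[47, 44, 46, 48, 49]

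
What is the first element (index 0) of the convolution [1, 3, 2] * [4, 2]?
Use y[k] = Σ_i a[i]·b[k-i] at k=0. y[0] = 1×4 = 4

4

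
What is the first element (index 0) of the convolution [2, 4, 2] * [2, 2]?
Use y[k] = Σ_i a[i]·b[k-i] at k=0. y[0] = 2×2 = 4

4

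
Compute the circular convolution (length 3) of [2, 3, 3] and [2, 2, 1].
Use y[k] = Σ_j f[j]·g[(k-j) mod 3]. y[0] = 2×2 + 3×1 + 3×2 = 13; y[1] = 2×2 + 3×2 + 3×1 = 13; y[2] = 2×1 + 3×2 + 3×2 = 14. Result: [13, 13, 14]

[13, 13, 14]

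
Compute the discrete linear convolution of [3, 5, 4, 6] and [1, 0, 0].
y[0] = 3×1 = 3; y[1] = 3×0 + 5×1 = 5; y[2] = 3×0 + 5×0 + 4×1 = 4; y[3] = 5×0 + 4×0 + 6×1 = 6; y[4] = 4×0 + 6×0 = 0; y[5] = 6×0 = 0

[3, 5, 4, 6, 0, 0]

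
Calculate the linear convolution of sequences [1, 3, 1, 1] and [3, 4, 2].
y[0] = 1×3 = 3; y[1] = 1×4 + 3×3 = 13; y[2] = 1×2 + 3×4 + 1×3 = 17; y[3] = 3×2 + 1×4 + 1×3 = 13; y[4] = 1×2 + 1×4 = 6; y[5] = 1×2 = 2

[3, 13, 17, 13, 6, 2]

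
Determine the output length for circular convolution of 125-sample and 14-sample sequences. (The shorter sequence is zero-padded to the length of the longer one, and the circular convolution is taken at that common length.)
Circular convolution (zero-padding the shorter input) has length max(m, n) = max(125, 14) = 125

125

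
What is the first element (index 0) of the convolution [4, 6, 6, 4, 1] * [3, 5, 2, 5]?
Use y[k] = Σ_i a[i]·b[k-i] at k=0. y[0] = 4×3 = 12

12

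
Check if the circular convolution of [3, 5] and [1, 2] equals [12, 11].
Recompute circular convolution of [3, 5] and [1, 2]: y[0] = 3×1 + 5×2 = 13; y[1] = 3×2 + 5×1 = 11 → [13, 11]. Compare to given [12, 11]: they differ at index 0: given 12, correct 13, so answer: No

No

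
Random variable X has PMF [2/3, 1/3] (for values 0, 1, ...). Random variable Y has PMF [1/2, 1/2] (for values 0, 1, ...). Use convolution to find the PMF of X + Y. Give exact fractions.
P(X+Y=k) = Σ_i P(X=i)·P(Y=k-i) — a convolution of [2/3, 1/3] and [1/2, 1/2]. P(X+Y=0) = (2/3)×(1/2) = 1/3; P(X+Y=1) = (2/3)×(1/2) + (1/3)×(1/2) = 1/3 + 1/6 = 1/2; P(X+Y=2) = (1/3)×(1/2) = 1/6. PMF: [1/3, 1/2, 1/6] (sums to 1 ✓)

[1/3, 1/2, 1/6]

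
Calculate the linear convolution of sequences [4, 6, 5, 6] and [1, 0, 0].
y[0] = 4×1 = 4; y[1] = 4×0 + 6×1 = 6; y[2] = 4×0 + 6×0 + 5×1 = 5; y[3] = 6×0 + 5×0 + 6×1 = 6; y[4] = 5×0 + 6×0 = 0; y[5] = 6×0 = 0

[4, 6, 5, 6, 0, 0]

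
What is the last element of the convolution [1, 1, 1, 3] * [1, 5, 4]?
Use y[k] = Σ_i a[i]·b[k-i] at k=5. y[5] = 3×4 = 12

12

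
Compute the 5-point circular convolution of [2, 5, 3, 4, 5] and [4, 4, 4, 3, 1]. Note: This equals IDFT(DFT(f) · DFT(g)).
Either evaluate y[k] = Σ_j f[j]·g[(k-j) mod 5] directly, or use IDFT(DFT(f) · DFT(g)). y[0] = 2×4 + 5×1 + 3×3 + 4×4 + 5×4 = 58; y[1] = 2×4 + 5×4 + 3×1 + 4×3 + 5×4 = 63; y[2] = 2×4 + 5×4 + 3×4 + 4×1 + 5×3 = 59; y[3] = 2×3 + 5×4 + 3×4 + 4×4 + 5×1 = 59; y[4] = 2×1 + 5×3 + 3×4 + 4×4 + 5×4 = 65. Result: [58, 63, 59, 59, 65]

[58, 63, 59, 59, 65]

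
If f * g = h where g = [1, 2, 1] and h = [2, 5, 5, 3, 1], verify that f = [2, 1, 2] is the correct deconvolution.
Forward-compute [2, 1, 2] * [1, 2, 1]: h[0] = 2×1 = 2; h[1] = 2×2 + 1×1 = 5; h[2] = 2×1 + 1×2 + 2×1 = 6; h[3] = 1×1 + 2×2 = 5; h[4] = 2×1 = 2 → [2, 5, 6, 5, 2]. Does not match given h = [2, 5, 5, 3, 1].

Not verified. [2, 1, 2] * [1, 2, 1] = [2, 5, 6, 5, 2], which differs from [2, 5, 5, 3, 1] at index 2.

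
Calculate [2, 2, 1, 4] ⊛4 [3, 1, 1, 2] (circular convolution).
Use y[k] = Σ_j a[j]·b[(k-j) mod 4]. y[0] = 2×3 + 2×2 + 1×1 + 4×1 = 15; y[1] = 2×1 + 2×3 + 1×2 + 4×1 = 14; y[2] = 2×1 + 2×1 + 1×3 + 4×2 = 15; y[3] = 2×2 + 2×1 + 1×1 + 4×3 = 19. Result: [15, 14, 15, 19]

[15, 14, 15, 19]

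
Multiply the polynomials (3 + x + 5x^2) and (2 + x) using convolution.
Ascending coefficients: a = [3, 1, 5], b = [2, 1]. c[0] = 3×2 = 6; c[1] = 3×1 + 1×2 = 5; c[2] = 1×1 + 5×2 = 11; c[3] = 5×1 = 5. Result coefficients: [6, 5, 11, 5] → 6 + 5x + 11x^2 + 5x^3

6 + 5x + 11x^2 + 5x^3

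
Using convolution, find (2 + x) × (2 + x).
Ascending coefficients: a = [2, 1], b = [2, 1]. c[0] = 2×2 = 4; c[1] = 2×1 + 1×2 = 4; c[2] = 1×1 = 1. Result coefficients: [4, 4, 1] → 4 + 4x + x^2

4 + 4x + x^2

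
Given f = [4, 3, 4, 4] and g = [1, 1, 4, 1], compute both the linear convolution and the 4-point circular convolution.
Linear: y_lin[0] = 4×1 = 4; y_lin[1] = 4×1 + 3×1 = 7; y_lin[2] = 4×4 + 3×1 + 4×1 = 23; y_lin[3] = 4×1 + 3×4 + 4×1 + 4×1 = 24; y_lin[4] = 3×1 + 4×4 + 4×1 = 23; y_lin[5] = 4×1 + 4×4 = 20; y_lin[6] = 4×1 = 4 → [4, 7, 23, 24, 23, 20, 4]. Circular (length 4): y[0] = 4×1 + 3×1 + 4×4 + 4×1 = 27; y[1] = 4×1 + 3×1 + 4×1 + 4×4 = 27; y[2] = 4×4 + 3×1 + 4×1 + 4×1 = 27; y[3] = 4×1 + 3×4 + 4×1 + 4×1 = 24 → [27, 27, 27, 24]

Linear: [4, 7, 23, 24, 23, 20, 4], Circular: [27, 27, 27, 24]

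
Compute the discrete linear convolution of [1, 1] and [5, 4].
y[0] = 1×5 = 5; y[1] = 1×4 + 1×5 = 9; y[2] = 1×4 = 4

[5, 9, 4]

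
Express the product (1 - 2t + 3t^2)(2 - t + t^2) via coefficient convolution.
Ascending coefficients: a = [1, -2, 3], b = [2, -1, 1]. c[0] = 1×2 = 2; c[1] = 1×-1 + -2×2 = -5; c[2] = 1×1 + -2×-1 + 3×2 = 9; c[3] = -2×1 + 3×-1 = -5; c[4] = 3×1 = 3. Result coefficients: [2, -5, 9, -5, 3] → 2 - 5t + 9t^2 - 5t^3 + 3t^4

2 - 5t + 9t^2 - 5t^3 + 3t^4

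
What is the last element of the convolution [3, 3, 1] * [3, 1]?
Use y[k] = Σ_i a[i]·b[k-i] at k=3. y[3] = 1×1 = 1

1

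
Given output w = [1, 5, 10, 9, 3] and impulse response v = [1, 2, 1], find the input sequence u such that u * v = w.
Deconvolve w=[1, 5, 10, 9, 3] by v=[1, 2, 1]. Since v[0]=1, solve forward: u[0] = w[0] / 1 = 1; u[1] = (w[1] - 1×2) / 1 = 3; u[2] = (w[2] - 3×2 - 1×1) / 1 = 3. So u = [1, 3, 3]. Check by forward convolution: w[0] = 1×1 = 1; w[1] = 1×2 + 3×1 = 5; w[2] = 1×1 + 3×2 + 3×1 = 10; w[3] = 3×1 + 3×2 = 9; w[4] = 3×1 = 3

[1, 3, 3]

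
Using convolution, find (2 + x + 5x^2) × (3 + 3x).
Ascending coefficients: a = [2, 1, 5], b = [3, 3]. c[0] = 2×3 = 6; c[1] = 2×3 + 1×3 = 9; c[2] = 1×3 + 5×3 = 18; c[3] = 5×3 = 15. Result coefficients: [6, 9, 18, 15] → 6 + 9x + 18x^2 + 15x^3

6 + 9x + 18x^2 + 15x^3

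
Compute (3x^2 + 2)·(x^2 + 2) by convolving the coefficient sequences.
Ascending coefficients: a = [2, 0, 3], b = [2, 0, 1]. c[0] = 2×2 = 4; c[1] = 2×0 + 0×2 = 0; c[2] = 2×1 + 0×0 + 3×2 = 8; c[3] = 0×1 + 3×0 = 0; c[4] = 3×1 = 3. Result coefficients: [4, 0, 8, 0, 3] → 3x^4 + 8x^2 + 4

3x^4 + 8x^2 + 4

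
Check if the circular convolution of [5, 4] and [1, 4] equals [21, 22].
Recompute circular convolution of [5, 4] and [1, 4]: y[0] = 5×1 + 4×4 = 21; y[1] = 5×4 + 4×1 = 24 → [21, 24]. Compare to given [21, 22]: they differ at index 1: given 22, correct 24, so answer: No

No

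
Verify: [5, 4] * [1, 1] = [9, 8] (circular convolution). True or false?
Recompute circular convolution of [5, 4] and [1, 1]: y[0] = 5×1 + 4×1 = 9; y[1] = 5×1 + 4×1 = 9 → [9, 9]. Compare to given [9, 8]: they differ at index 1: given 8, correct 9, so answer: No

No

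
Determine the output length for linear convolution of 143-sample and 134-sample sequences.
Linear/full convolution length: m + n - 1 = 143 + 134 - 1 = 276

276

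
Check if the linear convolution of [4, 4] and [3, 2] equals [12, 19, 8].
Recompute linear convolution of [4, 4] and [3, 2]: y[0] = 4×3 = 12; y[1] = 4×2 + 4×3 = 20; y[2] = 4×2 = 8 → [12, 20, 8]. Compare to given [12, 19, 8]: they differ at index 1: given 19, correct 20, so answer: No

No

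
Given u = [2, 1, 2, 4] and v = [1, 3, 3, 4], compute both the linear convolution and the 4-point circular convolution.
Linear: y_lin[0] = 2×1 = 2; y_lin[1] = 2×3 + 1×1 = 7; y_lin[2] = 2×3 + 1×3 + 2×1 = 11; y_lin[3] = 2×4 + 1×3 + 2×3 + 4×1 = 21; y_lin[4] = 1×4 + 2×3 + 4×3 = 22; y_lin[5] = 2×4 + 4×3 = 20; y_lin[6] = 4×4 = 16 → [2, 7, 11, 21, 22, 20, 16]. Circular (length 4): y[0] = 2×1 + 1×4 + 2×3 + 4×3 = 24; y[1] = 2×3 + 1×1 + 2×4 + 4×3 = 27; y[2] = 2×3 + 1×3 + 2×1 + 4×4 = 27; y[3] = 2×4 + 1×3 + 2×3 + 4×1 = 21 → [24, 27, 27, 21]

Linear: [2, 7, 11, 21, 22, 20, 16], Circular: [24, 27, 27, 21]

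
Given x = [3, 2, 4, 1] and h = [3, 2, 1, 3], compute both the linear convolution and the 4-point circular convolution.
Linear: y_lin[0] = 3×3 = 9; y_lin[1] = 3×2 + 2×3 = 12; y_lin[2] = 3×1 + 2×2 + 4×3 = 19; y_lin[3] = 3×3 + 2×1 + 4×2 + 1×3 = 22; y_lin[4] = 2×3 + 4×1 + 1×2 = 12; y_lin[5] = 4×3 + 1×1 = 13; y_lin[6] = 1×3 = 3 → [9, 12, 19, 22, 12, 13, 3]. Circular (length 4): y[0] = 3×3 + 2×3 + 4×1 + 1×2 = 21; y[1] = 3×2 + 2×3 + 4×3 + 1×1 = 25; y[2] = 3×1 + 2×2 + 4×3 + 1×3 = 22; y[3] = 3×3 + 2×1 + 4×2 + 1×3 = 22 → [21, 25, 22, 22]

Linear: [9, 12, 19, 22, 12, 13, 3], Circular: [21, 25, 22, 22]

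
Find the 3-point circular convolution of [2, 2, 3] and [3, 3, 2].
Use y[k] = Σ_j a[j]·b[(k-j) mod 3]. y[0] = 2×3 + 2×2 + 3×3 = 19; y[1] = 2×3 + 2×3 + 3×2 = 18; y[2] = 2×2 + 2×3 + 3×3 = 19. Result: [19, 18, 19]

[19, 18, 19]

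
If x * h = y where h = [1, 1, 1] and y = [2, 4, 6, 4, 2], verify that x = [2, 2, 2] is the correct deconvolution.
Forward-compute [2, 2, 2] * [1, 1, 1]: y[0] = 2×1 = 2; y[1] = 2×1 + 2×1 = 4; y[2] = 2×1 + 2×1 + 2×1 = 6; y[3] = 2×1 + 2×1 = 4; y[4] = 2×1 = 2 → [2, 4, 6, 4, 2]. Matches given y = [2, 4, 6, 4, 2], so verified.

Verified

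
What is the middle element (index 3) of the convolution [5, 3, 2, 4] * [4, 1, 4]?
Use y[k] = Σ_i a[i]·b[k-i] at k=3. y[3] = 3×4 + 2×1 + 4×4 = 30

30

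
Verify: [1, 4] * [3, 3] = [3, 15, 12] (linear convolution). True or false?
Recompute linear convolution of [1, 4] and [3, 3]: y[0] = 1×3 = 3; y[1] = 1×3 + 4×3 = 15; y[2] = 4×3 = 12 → [3, 15, 12]. Given [3, 15, 12] matches, so answer: Yes

Yes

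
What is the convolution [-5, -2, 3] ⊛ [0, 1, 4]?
y[0] = -5×0 = 0; y[1] = -5×1 + -2×0 = -5; y[2] = -5×4 + -2×1 + 3×0 = -22; y[3] = -2×4 + 3×1 = -5; y[4] = 3×4 = 12

[0, -5, -22, -5, 12]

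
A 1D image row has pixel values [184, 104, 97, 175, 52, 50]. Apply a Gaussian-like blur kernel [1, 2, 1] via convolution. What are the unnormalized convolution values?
Convolve image row [184, 104, 97, 175, 52, 50] with kernel [1, 2, 1]: y[0] = 184×1 = 184; y[1] = 184×2 + 104×1 = 472; y[2] = 184×1 + 104×2 + 97×1 = 489; y[3] = 104×1 + 97×2 + 175×1 = 473; y[4] = 97×1 + 175×2 + 52×1 = 499; y[5] = 175×1 + 52×2 + 50×1 = 329; y[6] = 52×1 + 50×2 = 152; y[7] = 50×1 = 50 → [184, 472, 489, 473, 499, 329, 152, 50]. Normalization factor = sum(kernel) = 4.

[184, 472, 489, 473, 499, 329, 152, 50]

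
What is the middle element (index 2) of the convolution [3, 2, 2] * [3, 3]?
Use y[k] = Σ_i a[i]·b[k-i] at k=2. y[2] = 2×3 + 2×3 = 12

12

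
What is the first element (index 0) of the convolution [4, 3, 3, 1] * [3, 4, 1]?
Use y[k] = Σ_i a[i]·b[k-i] at k=0. y[0] = 4×3 = 12

12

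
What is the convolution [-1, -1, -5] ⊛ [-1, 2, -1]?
y[0] = -1×-1 = 1; y[1] = -1×2 + -1×-1 = -1; y[2] = -1×-1 + -1×2 + -5×-1 = 4; y[3] = -1×-1 + -5×2 = -9; y[4] = -5×-1 = 5

[1, -1, 4, -9, 5]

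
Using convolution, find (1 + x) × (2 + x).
Ascending coefficients: a = [1, 1], b = [2, 1]. c[0] = 1×2 = 2; c[1] = 1×1 + 1×2 = 3; c[2] = 1×1 = 1. Result coefficients: [2, 3, 1] → 2 + 3x + x^2

2 + 3x + x^2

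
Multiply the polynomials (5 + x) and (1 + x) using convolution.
Ascending coefficients: a = [5, 1], b = [1, 1]. c[0] = 5×1 = 5; c[1] = 5×1 + 1×1 = 6; c[2] = 1×1 = 1. Result coefficients: [5, 6, 1] → 5 + 6x + x^2

5 + 6x + x^2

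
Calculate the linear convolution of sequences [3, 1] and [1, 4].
y[0] = 3×1 = 3; y[1] = 3×4 + 1×1 = 13; y[2] = 1×4 = 4

[3, 13, 4]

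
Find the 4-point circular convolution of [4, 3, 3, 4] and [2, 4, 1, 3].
Use y[k] = Σ_j a[j]·b[(k-j) mod 4]. y[0] = 4×2 + 3×3 + 3×1 + 4×4 = 36; y[1] = 4×4 + 3×2 + 3×3 + 4×1 = 35; y[2] = 4×1 + 3×4 + 3×2 + 4×3 = 34; y[3] = 4×3 + 3×1 + 3×4 + 4×2 = 35. Result: [36, 35, 34, 35]

[36, 35, 34, 35]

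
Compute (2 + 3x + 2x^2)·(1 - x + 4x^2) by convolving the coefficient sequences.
Ascending coefficients: a = [2, 3, 2], b = [1, -1, 4]. c[0] = 2×1 = 2; c[1] = 2×-1 + 3×1 = 1; c[2] = 2×4 + 3×-1 + 2×1 = 7; c[3] = 3×4 + 2×-1 = 10; c[4] = 2×4 = 8. Result coefficients: [2, 1, 7, 10, 8] → 2 + x + 7x^2 + 10x^3 + 8x^4

2 + x + 7x^2 + 10x^3 + 8x^4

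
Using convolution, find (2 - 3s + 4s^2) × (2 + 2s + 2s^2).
Ascending coefficients: a = [2, -3, 4], b = [2, 2, 2]. c[0] = 2×2 = 4; c[1] = 2×2 + -3×2 = -2; c[2] = 2×2 + -3×2 + 4×2 = 6; c[3] = -3×2 + 4×2 = 2; c[4] = 4×2 = 8. Result coefficients: [4, -2, 6, 2, 8] → 4 - 2s + 6s^2 + 2s^3 + 8s^4

4 - 2s + 6s^2 + 2s^3 + 8s^4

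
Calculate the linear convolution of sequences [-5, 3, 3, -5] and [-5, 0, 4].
y[0] = -5×-5 = 25; y[1] = -5×0 + 3×-5 = -15; y[2] = -5×4 + 3×0 + 3×-5 = -35; y[3] = 3×4 + 3×0 + -5×-5 = 37; y[4] = 3×4 + -5×0 = 12; y[5] = -5×4 = -20

[25, -15, -35, 37, 12, -20]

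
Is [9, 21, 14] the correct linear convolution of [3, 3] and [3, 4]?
Recompute linear convolution of [3, 3] and [3, 4]: y[0] = 3×3 = 9; y[1] = 3×4 + 3×3 = 21; y[2] = 3×4 = 12 → [9, 21, 12]. Compare to given [9, 21, 14]: they differ at index 2: given 14, correct 12, so answer: No

No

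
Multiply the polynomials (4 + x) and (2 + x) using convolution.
Ascending coefficients: a = [4, 1], b = [2, 1]. c[0] = 4×2 = 8; c[1] = 4×1 + 1×2 = 6; c[2] = 1×1 = 1. Result coefficients: [8, 6, 1] → 8 + 6x + x^2

8 + 6x + x^2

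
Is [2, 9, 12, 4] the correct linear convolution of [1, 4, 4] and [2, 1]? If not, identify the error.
Recompute linear convolution of [1, 4, 4] and [2, 1]: y[0] = 1×2 = 2; y[1] = 1×1 + 4×2 = 9; y[2] = 4×1 + 4×2 = 12; y[3] = 4×1 = 4 → [2, 9, 12, 4]. Given [2, 9, 12, 4] matches, so answer: Yes

Yes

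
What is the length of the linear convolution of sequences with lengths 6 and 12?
Linear/full convolution length: m + n - 1 = 6 + 12 - 1 = 17

17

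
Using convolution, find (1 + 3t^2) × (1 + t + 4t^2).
Ascending coefficients: a = [1, 0, 3], b = [1, 1, 4]. c[0] = 1×1 = 1; c[1] = 1×1 + 0×1 = 1; c[2] = 1×4 + 0×1 + 3×1 = 7; c[3] = 0×4 + 3×1 = 3; c[4] = 3×4 = 12. Result coefficients: [1, 1, 7, 3, 12] → 1 + t + 7t^2 + 3t^3 + 12t^4

1 + t + 7t^2 + 3t^3 + 12t^4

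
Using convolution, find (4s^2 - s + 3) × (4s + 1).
Ascending coefficients: a = [3, -1, 4], b = [1, 4]. c[0] = 3×1 = 3; c[1] = 3×4 + -1×1 = 11; c[2] = -1×4 + 4×1 = 0; c[3] = 4×4 = 16. Result coefficients: [3, 11, 0, 16] → 16s^3 + 11s + 3

16s^3 + 11s + 3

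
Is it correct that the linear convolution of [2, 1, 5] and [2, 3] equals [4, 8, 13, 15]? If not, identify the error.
Recompute linear convolution of [2, 1, 5] and [2, 3]: y[0] = 2×2 = 4; y[1] = 2×3 + 1×2 = 8; y[2] = 1×3 + 5×2 = 13; y[3] = 5×3 = 15 → [4, 8, 13, 15]. Given [4, 8, 13, 15] matches, so answer: Yes

Yes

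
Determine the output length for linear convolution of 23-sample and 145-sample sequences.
Linear/full convolution length: m + n - 1 = 23 + 145 - 1 = 167

167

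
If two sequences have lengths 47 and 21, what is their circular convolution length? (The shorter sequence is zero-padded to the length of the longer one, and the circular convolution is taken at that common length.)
Circular convolution (zero-padding the shorter input) has length max(m, n) = max(47, 21) = 47

47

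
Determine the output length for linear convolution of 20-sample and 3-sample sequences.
Linear/full convolution length: m + n - 1 = 20 + 3 - 1 = 22

22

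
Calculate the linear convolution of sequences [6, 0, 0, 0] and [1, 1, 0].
y[0] = 6×1 = 6; y[1] = 6×1 + 0×1 = 6; y[2] = 6×0 + 0×1 + 0×1 = 0; y[3] = 0×0 + 0×1 + 0×1 = 0; y[4] = 0×0 + 0×1 = 0; y[5] = 0×0 = 0

[6, 6, 0, 0, 0, 0]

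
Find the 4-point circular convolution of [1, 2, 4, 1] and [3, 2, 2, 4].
Use y[k] = Σ_j u[j]·v[(k-j) mod 4]. y[0] = 1×3 + 2×4 + 4×2 + 1×2 = 21; y[1] = 1×2 + 2×3 + 4×4 + 1×2 = 26; y[2] = 1×2 + 2×2 + 4×3 + 1×4 = 22; y[3] = 1×4 + 2×2 + 4×2 + 1×3 = 19. Result: [21, 26, 22, 19]

[21, 26, 22, 19]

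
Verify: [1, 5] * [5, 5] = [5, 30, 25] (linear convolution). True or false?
Recompute linear convolution of [1, 5] and [5, 5]: y[0] = 1×5 = 5; y[1] = 1×5 + 5×5 = 30; y[2] = 5×5 = 25 → [5, 30, 25]. Given [5, 30, 25] matches, so answer: Yes

Yes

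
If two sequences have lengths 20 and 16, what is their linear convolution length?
Linear/full convolution length: m + n - 1 = 20 + 16 - 1 = 35

35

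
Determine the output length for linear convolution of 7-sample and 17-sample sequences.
Linear/full convolution length: m + n - 1 = 7 + 17 - 1 = 23

23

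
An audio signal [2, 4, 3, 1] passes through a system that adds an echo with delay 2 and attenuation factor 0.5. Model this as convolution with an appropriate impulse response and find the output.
Direct-path + delayed-attenuated-path model → impulse response h = [1, 0, 0.5] (1 at lag 0, 0.5 at lag 2). Output y[n] = x[n] + 0.5·x[n - 2] (with x[n] = 0 outside 0..3): y[0] = 2 + 0.5×0 = 2; y[1] = 4 + 0.5×0 = 4; y[2] = 3 + 0.5×2 = 4.0; y[3] = 1 + 0.5×4 = 3.0; y[4] = 0 + 0.5×3 = 1.5; y[5] = 0 + 0.5×1 = 0.5. So y = [2, 4, 4.0, 3.0, 1.5, 0.5]

[2, 4, 4.0, 3.0, 1.5, 0.5]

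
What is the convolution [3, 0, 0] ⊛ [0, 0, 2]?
y[0] = 3×0 = 0; y[1] = 3×0 + 0×0 = 0; y[2] = 3×2 + 0×0 + 0×0 = 6; y[3] = 0×2 + 0×0 = 0; y[4] = 0×2 = 0

[0, 0, 6, 0, 0]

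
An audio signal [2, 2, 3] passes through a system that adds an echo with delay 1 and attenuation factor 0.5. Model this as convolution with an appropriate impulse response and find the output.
Direct-path + delayed-attenuated-path model → impulse response h = [1, 0.5] (1 at lag 0, 0.5 at lag 1). Output y[n] = x[n] + 0.5·x[n - 1] (with x[n] = 0 outside 0..2): y[0] = 2 + 0.5×0 = 2; y[1] = 2 + 0.5×2 = 3.0; y[2] = 3 + 0.5×2 = 4.0; y[3] = 0 + 0.5×3 = 1.5. So y = [2, 3.0, 4.0, 1.5]

[2, 3.0, 4.0, 1.5]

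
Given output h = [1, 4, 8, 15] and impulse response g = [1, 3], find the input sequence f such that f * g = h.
Deconvolve h=[1, 4, 8, 15] by g=[1, 3]. Since g[0]=1, solve forward: f[0] = h[0] / 1 = 1; f[1] = (h[1] - 1×3) / 1 = 1; f[2] = (h[2] - 1×3) / 1 = 5. So f = [1, 1, 5]. Check by forward convolution: h[0] = 1×1 = 1; h[1] = 1×3 + 1×1 = 4; h[2] = 1×3 + 5×1 = 8; h[3] = 5×3 = 15

[1, 1, 5]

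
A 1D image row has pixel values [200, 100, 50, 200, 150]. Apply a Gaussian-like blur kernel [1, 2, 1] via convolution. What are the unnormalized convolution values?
Convolve image row [200, 100, 50, 200, 150] with kernel [1, 2, 1]: y[0] = 200×1 = 200; y[1] = 200×2 + 100×1 = 500; y[2] = 200×1 + 100×2 + 50×1 = 450; y[3] = 100×1 + 50×2 + 200×1 = 400; y[4] = 50×1 + 200×2 + 150×1 = 600; y[5] = 200×1 + 150×2 = 500; y[6] = 150×1 = 150 → [200, 500, 450, 400, 600, 500, 150]. Normalization factor = sum(kernel) = 4.

[200, 500, 450, 400, 600, 500, 150]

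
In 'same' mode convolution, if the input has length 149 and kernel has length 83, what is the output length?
'Same' mode returns an output with the same length as the input: 149

149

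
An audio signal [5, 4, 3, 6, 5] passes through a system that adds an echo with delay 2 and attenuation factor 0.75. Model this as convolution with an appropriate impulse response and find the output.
Direct-path + delayed-attenuated-path model → impulse response h = [1, 0, 0.75] (1 at lag 0, 0.75 at lag 2). Output y[n] = x[n] + 0.75·x[n - 2] (with x[n] = 0 outside 0..4): y[0] = 5 + 0.75×0 = 5; y[1] = 4 + 0.75×0 = 4; y[2] = 3 + 0.75×5 = 6.75; y[3] = 6 + 0.75×4 = 9.0; y[4] = 5 + 0.75×3 = 7.25; y[5] = 0 + 0.75×6 = 4.5; y[6] = 0 + 0.75×5 = 3.75. So y = [5, 4, 6.75, 9.0, 7.25, 4.5, 3.75]

[5, 4, 6.75, 9.0, 7.25, 4.5, 3.75]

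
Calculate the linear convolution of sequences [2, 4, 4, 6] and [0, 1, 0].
y[0] = 2×0 = 0; y[1] = 2×1 + 4×0 = 2; y[2] = 2×0 + 4×1 + 4×0 = 4; y[3] = 4×0 + 4×1 + 6×0 = 4; y[4] = 4×0 + 6×1 = 6; y[5] = 6×0 = 0

[0, 2, 4, 4, 6, 0]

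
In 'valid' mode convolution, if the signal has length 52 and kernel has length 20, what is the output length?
'Valid' mode counts only positions where the kernel fully overlaps the signal: m - n + 1 = 52 - 20 + 1 = 33

33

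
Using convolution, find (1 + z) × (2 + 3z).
Ascending coefficients: a = [1, 1], b = [2, 3]. c[0] = 1×2 = 2; c[1] = 1×3 + 1×2 = 5; c[2] = 1×3 = 3. Result coefficients: [2, 5, 3] → 2 + 5z + 3z^2

2 + 5z + 3z^2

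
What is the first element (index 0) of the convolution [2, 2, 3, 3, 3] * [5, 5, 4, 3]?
Use y[k] = Σ_i a[i]·b[k-i] at k=0. y[0] = 2×5 = 10

10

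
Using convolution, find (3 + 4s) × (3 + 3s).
Ascending coefficients: a = [3, 4], b = [3, 3]. c[0] = 3×3 = 9; c[1] = 3×3 + 4×3 = 21; c[2] = 4×3 = 12. Result coefficients: [9, 21, 12] → 9 + 21s + 12s^2

9 + 21s + 12s^2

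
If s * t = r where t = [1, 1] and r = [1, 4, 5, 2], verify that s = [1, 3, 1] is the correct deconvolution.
Forward-compute [1, 3, 1] * [1, 1]: r[0] = 1×1 = 1; r[1] = 1×1 + 3×1 = 4; r[2] = 3×1 + 1×1 = 4; r[3] = 1×1 = 1 → [1, 4, 4, 1]. Does not match given r = [1, 4, 5, 2].

Not verified. [1, 3, 1] * [1, 1] = [1, 4, 4, 1], which differs from [1, 4, 5, 2] at index 2.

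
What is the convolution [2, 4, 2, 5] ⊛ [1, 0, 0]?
y[0] = 2×1 = 2; y[1] = 2×0 + 4×1 = 4; y[2] = 2×0 + 4×0 + 2×1 = 2; y[3] = 4×0 + 2×0 + 5×1 = 5; y[4] = 2×0 + 5×0 = 0; y[5] = 5×0 = 0

[2, 4, 2, 5, 0, 0]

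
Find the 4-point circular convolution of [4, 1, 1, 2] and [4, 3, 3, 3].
Use y[k] = Σ_j a[j]·b[(k-j) mod 4]. y[0] = 4×4 + 1×3 + 1×3 + 2×3 = 28; y[1] = 4×3 + 1×4 + 1×3 + 2×3 = 25; y[2] = 4×3 + 1×3 + 1×4 + 2×3 = 25; y[3] = 4×3 + 1×3 + 1×3 + 2×4 = 26. Result: [28, 25, 25, 26]

[28, 25, 25, 26]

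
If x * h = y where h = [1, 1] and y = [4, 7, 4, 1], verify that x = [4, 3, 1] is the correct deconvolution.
Forward-compute [4, 3, 1] * [1, 1]: y[0] = 4×1 = 4; y[1] = 4×1 + 3×1 = 7; y[2] = 3×1 + 1×1 = 4; y[3] = 1×1 = 1 → [4, 7, 4, 1]. Matches given y = [4, 7, 4, 1], so verified.

Verified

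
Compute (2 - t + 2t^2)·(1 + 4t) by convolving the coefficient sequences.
Ascending coefficients: a = [2, -1, 2], b = [1, 4]. c[0] = 2×1 = 2; c[1] = 2×4 + -1×1 = 7; c[2] = -1×4 + 2×1 = -2; c[3] = 2×4 = 8. Result coefficients: [2, 7, -2, 8] → 2 + 7t - 2t^2 + 8t^3

2 + 7t - 2t^2 + 8t^3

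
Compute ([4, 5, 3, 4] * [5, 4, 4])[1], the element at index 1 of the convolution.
Use y[k] = Σ_i a[i]·b[k-i] at k=1. y[1] = 4×4 + 5×5 = 41

41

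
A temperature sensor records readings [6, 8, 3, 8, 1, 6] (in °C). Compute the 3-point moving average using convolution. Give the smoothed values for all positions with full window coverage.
3-point moving average kernel = [1, 1, 1]. Apply in 'valid' mode (full window coverage): avg[0] = (6 + 8 + 3) / 3 = 5.67; avg[1] = (8 + 3 + 8) / 3 = 6.33; avg[2] = (3 + 8 + 1) / 3 = 4.0; avg[3] = (8 + 1 + 6) / 3 = 5.0. Smoothed values: [5.67, 6.33, 4.0, 5.0]

[5.67, 6.33, 4.0, 5.0]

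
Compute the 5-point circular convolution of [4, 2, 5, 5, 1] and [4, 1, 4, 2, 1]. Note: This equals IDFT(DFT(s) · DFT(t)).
Either evaluate y[k] = Σ_j s[j]·t[(k-j) mod 5] directly, or use IDFT(DFT(s) · DFT(t)). y[0] = 4×4 + 2×1 + 5×2 + 5×4 + 1×1 = 49; y[1] = 4×1 + 2×4 + 5×1 + 5×2 + 1×4 = 31; y[2] = 4×4 + 2×1 + 5×4 + 5×1 + 1×2 = 45; y[3] = 4×2 + 2×4 + 5×1 + 5×4 + 1×1 = 42; y[4] = 4×1 + 2×2 + 5×4 + 5×1 + 1×4 = 37. Result: [49, 31, 45, 42, 37]

[49, 31, 45, 42, 37]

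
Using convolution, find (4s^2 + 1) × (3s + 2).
Ascending coefficients: a = [1, 0, 4], b = [2, 3]. c[0] = 1×2 = 2; c[1] = 1×3 + 0×2 = 3; c[2] = 0×3 + 4×2 = 8; c[3] = 4×3 = 12. Result coefficients: [2, 3, 8, 12] → 12s^3 + 8s^2 + 3s + 2

12s^3 + 8s^2 + 3s + 2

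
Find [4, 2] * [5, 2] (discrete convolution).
y[0] = 4×5 = 20; y[1] = 4×2 + 2×5 = 18; y[2] = 2×2 = 4

[20, 18, 4]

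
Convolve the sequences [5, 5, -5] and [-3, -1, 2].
y[0] = 5×-3 = -15; y[1] = 5×-1 + 5×-3 = -20; y[2] = 5×2 + 5×-1 + -5×-3 = 20; y[3] = 5×2 + -5×-1 = 15; y[4] = -5×2 = -10

[-15, -20, 20, 15, -10]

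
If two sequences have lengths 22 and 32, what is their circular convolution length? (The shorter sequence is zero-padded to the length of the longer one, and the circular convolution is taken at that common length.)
Circular convolution (zero-padding the shorter input) has length max(m, n) = max(22, 32) = 32

32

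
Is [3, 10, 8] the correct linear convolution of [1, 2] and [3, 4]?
Recompute linear convolution of [1, 2] and [3, 4]: y[0] = 1×3 = 3; y[1] = 1×4 + 2×3 = 10; y[2] = 2×4 = 8 → [3, 10, 8]. Given [3, 10, 8] matches, so answer: Yes

Yes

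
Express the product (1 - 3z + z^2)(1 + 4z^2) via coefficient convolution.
Ascending coefficients: a = [1, -3, 1], b = [1, 0, 4]. c[0] = 1×1 = 1; c[1] = 1×0 + -3×1 = -3; c[2] = 1×4 + -3×0 + 1×1 = 5; c[3] = -3×4 + 1×0 = -12; c[4] = 1×4 = 4. Result coefficients: [1, -3, 5, -12, 4] → 1 - 3z + 5z^2 - 12z^3 + 4z^4

1 - 3z + 5z^2 - 12z^3 + 4z^4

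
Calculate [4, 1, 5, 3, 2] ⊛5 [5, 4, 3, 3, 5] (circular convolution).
Use y[k] = Σ_j u[j]·v[(k-j) mod 5]. y[0] = 4×5 + 1×5 + 5×3 + 3×3 + 2×4 = 57; y[1] = 4×4 + 1×5 + 5×5 + 3×3 + 2×3 = 61; y[2] = 4×3 + 1×4 + 5×5 + 3×5 + 2×3 = 62; y[3] = 4×3 + 1×3 + 5×4 + 3×5 + 2×5 = 60; y[4] = 4×5 + 1×3 + 5×3 + 3×4 + 2×5 = 60. Result: [57, 61, 62, 60, 60]

[57, 61, 62, 60, 60]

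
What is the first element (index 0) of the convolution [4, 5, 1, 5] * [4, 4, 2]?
Use y[k] = Σ_i a[i]·b[k-i] at k=0. y[0] = 4×4 = 16

16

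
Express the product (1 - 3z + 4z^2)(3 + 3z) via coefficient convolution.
Ascending coefficients: a = [1, -3, 4], b = [3, 3]. c[0] = 1×3 = 3; c[1] = 1×3 + -3×3 = -6; c[2] = -3×3 + 4×3 = 3; c[3] = 4×3 = 12. Result coefficients: [3, -6, 3, 12] → 3 - 6z + 3z^2 + 12z^3

3 - 6z + 3z^2 + 12z^3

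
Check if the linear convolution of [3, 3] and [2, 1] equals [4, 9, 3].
Recompute linear convolution of [3, 3] and [2, 1]: y[0] = 3×2 = 6; y[1] = 3×1 + 3×2 = 9; y[2] = 3×1 = 3 → [6, 9, 3]. Compare to given [4, 9, 3]: they differ at index 0: given 4, correct 6, so answer: No

No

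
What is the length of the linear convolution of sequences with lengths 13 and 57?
Linear/full convolution length: m + n - 1 = 13 + 57 - 1 = 69

69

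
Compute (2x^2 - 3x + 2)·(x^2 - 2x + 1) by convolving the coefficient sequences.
Ascending coefficients: a = [2, -3, 2], b = [1, -2, 1]. c[0] = 2×1 = 2; c[1] = 2×-2 + -3×1 = -7; c[2] = 2×1 + -3×-2 + 2×1 = 10; c[3] = -3×1 + 2×-2 = -7; c[4] = 2×1 = 2. Result coefficients: [2, -7, 10, -7, 2] → 2x^4 - 7x^3 + 10x^2 - 7x + 2

2x^4 - 7x^3 + 10x^2 - 7x + 2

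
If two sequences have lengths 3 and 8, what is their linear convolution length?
Linear/full convolution length: m + n - 1 = 3 + 8 - 1 = 10

10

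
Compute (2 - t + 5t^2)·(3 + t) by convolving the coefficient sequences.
Ascending coefficients: a = [2, -1, 5], b = [3, 1]. c[0] = 2×3 = 6; c[1] = 2×1 + -1×3 = -1; c[2] = -1×1 + 5×3 = 14; c[3] = 5×1 = 5. Result coefficients: [6, -1, 14, 5] → 6 - t + 14t^2 + 5t^3

6 - t + 14t^2 + 5t^3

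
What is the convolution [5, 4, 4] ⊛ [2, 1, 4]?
y[0] = 5×2 = 10; y[1] = 5×1 + 4×2 = 13; y[2] = 5×4 + 4×1 + 4×2 = 32; y[3] = 4×4 + 4×1 = 20; y[4] = 4×4 = 16

[10, 13, 32, 20, 16]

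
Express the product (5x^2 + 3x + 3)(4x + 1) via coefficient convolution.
Ascending coefficients: a = [3, 3, 5], b = [1, 4]. c[0] = 3×1 = 3; c[1] = 3×4 + 3×1 = 15; c[2] = 3×4 + 5×1 = 17; c[3] = 5×4 = 20. Result coefficients: [3, 15, 17, 20] → 20x^3 + 17x^2 + 15x + 3

20x^3 + 17x^2 + 15x + 3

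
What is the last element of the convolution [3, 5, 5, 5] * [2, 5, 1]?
Use y[k] = Σ_i a[i]·b[k-i] at k=5. y[5] = 5×1 = 5

5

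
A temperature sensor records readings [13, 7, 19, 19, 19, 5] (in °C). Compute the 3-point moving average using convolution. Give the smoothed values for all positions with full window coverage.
3-point moving average kernel = [1, 1, 1]. Apply in 'valid' mode (full window coverage): avg[0] = (13 + 7 + 19) / 3 = 13.0; avg[1] = (7 + 19 + 19) / 3 = 15.0; avg[2] = (19 + 19 + 19) / 3 = 19.0; avg[3] = (19 + 19 + 5) / 3 = 14.33. Smoothed values: [13.0, 15.0, 19.0, 14.33]

[13.0, 15.0, 19.0, 14.33]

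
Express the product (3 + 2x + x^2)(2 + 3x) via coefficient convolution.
Ascending coefficients: a = [3, 2, 1], b = [2, 3]. c[0] = 3×2 = 6; c[1] = 3×3 + 2×2 = 13; c[2] = 2×3 + 1×2 = 8; c[3] = 1×3 = 3. Result coefficients: [6, 13, 8, 3] → 6 + 13x + 8x^2 + 3x^3

6 + 13x + 8x^2 + 3x^3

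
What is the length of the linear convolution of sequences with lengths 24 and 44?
Linear/full convolution length: m + n - 1 = 24 + 44 - 1 = 67

67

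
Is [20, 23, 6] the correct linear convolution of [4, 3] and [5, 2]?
Recompute linear convolution of [4, 3] and [5, 2]: y[0] = 4×5 = 20; y[1] = 4×2 + 3×5 = 23; y[2] = 3×2 = 6 → [20, 23, 6]. Given [20, 23, 6] matches, so answer: Yes

Yes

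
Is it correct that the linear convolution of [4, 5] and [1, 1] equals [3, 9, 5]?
Recompute linear convolution of [4, 5] and [1, 1]: y[0] = 4×1 = 4; y[1] = 4×1 + 5×1 = 9; y[2] = 5×1 = 5 → [4, 9, 5]. Compare to given [3, 9, 5]: they differ at index 0: given 3, correct 4, so answer: No

No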